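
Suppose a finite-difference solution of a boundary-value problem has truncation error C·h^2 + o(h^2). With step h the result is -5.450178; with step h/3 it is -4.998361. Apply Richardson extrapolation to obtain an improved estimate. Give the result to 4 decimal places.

The leading error scales as h^2; refining by a factor of 3 reduces it by 3^2 = 9.
Extrapolated value = (9·A(h/3) − A(h)) / (9 − 1)
= (9·(-4.998361) − (-5.450178)) / 8
= -39.535071 / 8 = -4.941884

-4.9419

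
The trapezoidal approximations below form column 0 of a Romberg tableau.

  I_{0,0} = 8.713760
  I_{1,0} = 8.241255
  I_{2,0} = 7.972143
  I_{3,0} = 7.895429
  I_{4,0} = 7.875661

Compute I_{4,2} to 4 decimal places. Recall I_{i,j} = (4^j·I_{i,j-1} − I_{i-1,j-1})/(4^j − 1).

7.8690

I_{3,1} = 7.895429 + (7.895429 − 7.972143)/3 = 7.869858
I_{4,1} = 7.875661 + (7.875661 − 7.895429)/3 = 7.869072
I_{4,2} = 7.869072 + (7.869072 − 7.869858)/15 = 7.869020
(Column j=1 coincides with Simpson's rule on the same nodes.)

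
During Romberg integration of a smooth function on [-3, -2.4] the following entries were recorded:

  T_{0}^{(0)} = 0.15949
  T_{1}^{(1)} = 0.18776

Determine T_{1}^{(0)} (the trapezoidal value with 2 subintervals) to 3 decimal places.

0.181

From T_{1}^{(1)} = (4·T_{1}^{(0)} − T_{0}^{(0)})/3, solve for T_{1}^{(0)}:
4·T_{1}^{(0)} = 3·0.18776 + 0.15949 = 0.72277
T_{1}^{(0)} = 0.18069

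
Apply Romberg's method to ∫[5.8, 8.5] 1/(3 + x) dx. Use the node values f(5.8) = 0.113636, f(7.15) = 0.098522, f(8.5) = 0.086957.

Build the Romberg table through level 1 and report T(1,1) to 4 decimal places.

T(0,0) (trapezoid, 1 panel, h=2.7000): 0.270801
T(1,0) (trapezoid, 2 panels, h=1.3500): 0.268405
T(1,1) = 0.268405 + (0.268405 − 0.270801)/3 = 0.267606

0.2676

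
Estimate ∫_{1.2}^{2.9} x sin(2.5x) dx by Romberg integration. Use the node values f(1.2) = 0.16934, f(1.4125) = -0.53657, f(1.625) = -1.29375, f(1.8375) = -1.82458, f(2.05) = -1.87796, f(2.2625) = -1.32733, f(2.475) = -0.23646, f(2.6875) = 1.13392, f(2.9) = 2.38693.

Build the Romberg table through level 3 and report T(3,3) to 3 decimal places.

-1.025

T(0,0) (trapezoid, 1 panel, h=1.7000): 2.17283
T(1,0) (trapezoid, 2 panels, h=0.8500): -0.50985
T(2,0) (trapezoid, 4 panels, h=0.4250): -0.90526
T(3,0) (trapezoid, 8 panels, h=0.2125): -0.99548
T(1,1) = -0.50985 + (-0.50985 − 2.17283)/3 = -1.40408
T(2,1) = -0.90526 + (-0.90526 − (-0.50985))/3 = -1.03706
T(3,1) = -0.99548 + (-0.99548 − (-0.90526))/3 = -1.02555
T(2,2) = -1.03706 + (-1.03706 − (-1.40408))/15 = -1.01259
T(3,2) = -1.02555 + (-1.02555 − (-1.03706))/15 = -1.02478
T(3,3) = -1.02478 + (-1.02478 − (-1.01259))/63 = -1.02497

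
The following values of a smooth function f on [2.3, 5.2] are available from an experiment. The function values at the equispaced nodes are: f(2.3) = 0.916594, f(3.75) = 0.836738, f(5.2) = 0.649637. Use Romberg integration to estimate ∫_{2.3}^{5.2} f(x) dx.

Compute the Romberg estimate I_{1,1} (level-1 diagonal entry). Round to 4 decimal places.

2.3747

I_{0,0} (trapezoid, 1 panel, h=2.9000): 2.271035
I_{1,0} (trapezoid, 2 panels, h=1.4500): 2.348788
I_{1,1} = 2.348788 + (2.348788 − 2.271035)/3 = 2.374706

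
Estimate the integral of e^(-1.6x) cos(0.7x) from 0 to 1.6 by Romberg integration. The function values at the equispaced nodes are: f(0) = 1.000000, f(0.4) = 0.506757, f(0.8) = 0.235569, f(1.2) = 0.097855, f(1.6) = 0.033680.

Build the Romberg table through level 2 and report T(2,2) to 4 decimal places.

T(0,0) (trapezoid, 1 panel, h=1.6000): 0.826944
T(1,0) (trapezoid, 2 panels, h=0.8000): 0.601927
T(2,0) (trapezoid, 4 panels, h=0.4000): 0.542808
T(1,1) = 0.601927 + (0.601927 − 0.826944)/3 = 0.526921
T(2,1) = 0.542808 + (0.542808 − 0.601927)/3 = 0.523102
T(2,2) = 0.523102 + (0.523102 − 0.526921)/15 = 0.522847

0.5228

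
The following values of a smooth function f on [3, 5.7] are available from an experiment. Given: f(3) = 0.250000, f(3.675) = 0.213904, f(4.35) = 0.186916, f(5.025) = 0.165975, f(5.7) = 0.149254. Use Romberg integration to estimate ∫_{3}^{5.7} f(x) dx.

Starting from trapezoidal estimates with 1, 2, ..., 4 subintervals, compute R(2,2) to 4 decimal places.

R(0,0) (trapezoid, 1 panel, h=2.7000): 0.538993
R(1,0) (trapezoid, 2 panels, h=1.3500): 0.521833
R(2,0) (trapezoid, 4 panels, h=0.6750): 0.517335
R(1,1) = 0.521833 + (0.521833 − 0.538993)/3 = 0.516113
R(2,1) = 0.517335 + (0.517335 − 0.521833)/3 = 0.515836
R(2,2) = 0.515836 + (0.515836 − 0.516113)/15 = 0.515818

0.5158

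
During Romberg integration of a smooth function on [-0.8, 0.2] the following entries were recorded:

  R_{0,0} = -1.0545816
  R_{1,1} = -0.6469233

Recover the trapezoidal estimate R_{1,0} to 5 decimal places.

From R_{1,1} = (4·R_{1,0} − R_{0,0})/3, solve for R_{1,0}:
4·R_{1,0} = 3·(-0.6469233) + (-1.0545816) = -2.9953515
R_{1,0} = -0.7488379

-0.74884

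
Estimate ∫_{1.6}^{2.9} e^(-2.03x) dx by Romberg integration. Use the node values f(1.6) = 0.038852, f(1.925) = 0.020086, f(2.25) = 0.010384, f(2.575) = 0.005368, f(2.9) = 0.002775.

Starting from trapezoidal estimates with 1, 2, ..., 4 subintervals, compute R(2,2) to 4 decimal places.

0.0178

R(0,0) (trapezoid, 1 panel, h=1.3000): 0.027058
R(1,0) (trapezoid, 2 panels, h=0.6500): 0.020278
R(2,0) (trapezoid, 4 panels, h=0.3250): 0.018412
R(1,1) = 0.020278 + (0.020278 − 0.027058)/3 = 0.018018
R(2,1) = 0.018412 + (0.018412 − 0.020278)/3 = 0.017790
R(2,2) = 0.017790 + (0.017790 − 0.018018)/15 = 0.017775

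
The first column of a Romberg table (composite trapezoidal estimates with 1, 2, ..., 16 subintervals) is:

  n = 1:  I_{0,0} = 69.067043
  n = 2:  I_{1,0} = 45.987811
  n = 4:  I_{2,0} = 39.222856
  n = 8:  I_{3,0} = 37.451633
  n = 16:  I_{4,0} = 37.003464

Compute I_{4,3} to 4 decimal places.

36.8536

I_{2,1} = (4·39.222856 − 45.987811) / 3 = 36.967871
I_{3,1} = 37.451633 + (37.451633 − 39.222856)/3 = 36.861225
I_{4,1} = 37.003464 + (37.003464 − 37.451633)/3 = 36.854074
I_{3,2} = 36.861225 + (36.861225 − 36.967871)/15 = 36.854115
I_{4,2} = (16·36.854074 − 36.861225) / 15 = 36.853597
I_{4,3} = 36.853597 + (36.853597 − 36.854115)/63 = 36.853589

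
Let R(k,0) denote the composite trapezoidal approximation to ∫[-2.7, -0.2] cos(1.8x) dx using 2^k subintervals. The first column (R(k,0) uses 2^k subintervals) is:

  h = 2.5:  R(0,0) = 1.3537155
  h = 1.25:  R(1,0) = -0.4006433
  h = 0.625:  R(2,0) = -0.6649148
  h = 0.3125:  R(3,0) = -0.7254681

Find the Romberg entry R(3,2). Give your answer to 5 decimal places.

-0.74516

R(2,1) = (4·(-0.6649148) − (-0.4006433)) / 3 = -0.7530053
R(3,1) = -0.7254681 + (-0.7254681 − (-0.6649148))/3 = -0.7456525
R(3,2) = -0.7456525 + (-0.7456525 − (-0.7530053))/15 = -0.7451623
(Column j=1 coincides with Simpson's rule on the same nodes.)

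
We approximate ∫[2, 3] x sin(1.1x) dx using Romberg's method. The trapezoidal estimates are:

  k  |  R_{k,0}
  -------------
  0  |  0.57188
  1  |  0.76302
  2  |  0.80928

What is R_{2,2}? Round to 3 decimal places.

Richardson extrapolation on the trapezoidal column (denominator 4−1=3):
R_{1,1} = (4·0.76302 − 0.57188) / 3 = 0.82673
R_{2,1} = 0.80928 + (0.80928 − 0.76302)/3 = 0.82470
R_{2,2} = 0.82470 + (0.82470 − 0.82673)/15 = 0.82456

0.825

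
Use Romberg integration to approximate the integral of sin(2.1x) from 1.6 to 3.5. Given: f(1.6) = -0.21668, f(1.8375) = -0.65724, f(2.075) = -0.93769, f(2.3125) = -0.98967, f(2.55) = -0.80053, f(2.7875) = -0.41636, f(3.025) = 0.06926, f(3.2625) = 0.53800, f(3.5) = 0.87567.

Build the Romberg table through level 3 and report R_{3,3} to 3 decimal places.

R_{0,0} (trapezoid, 1 panel, h=1.9000): 0.62604
R_{1,0} (trapezoid, 2 panels, h=0.9500): -0.44748
R_{2,0} (trapezoid, 4 panels, h=0.4750): -0.63625
R_{3,0} (trapezoid, 8 panels, h=0.2375): -0.68037
R_{1,1} = -0.44748 + (-0.44748 − 0.62604)/3 = -0.80532
R_{2,1} = -0.63625 + (-0.63625 − (-0.44748))/3 = -0.69917
R_{3,1} = -0.68037 + (-0.68037 − (-0.63625))/3 = -0.69508
R_{2,2} = -0.69917 + (-0.69917 − (-0.80532))/15 = -0.69209
R_{3,2} = -0.69508 + (-0.69508 − (-0.69917))/15 = -0.69481
R_{3,3} = -0.69481 + (-0.69481 − (-0.69209))/63 = -0.69485

-0.695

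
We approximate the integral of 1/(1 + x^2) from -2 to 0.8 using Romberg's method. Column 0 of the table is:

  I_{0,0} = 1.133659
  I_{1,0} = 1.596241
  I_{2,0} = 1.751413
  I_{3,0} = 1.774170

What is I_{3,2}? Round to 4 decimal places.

1.7803

Richardson extrapolation on the trapezoidal column (denominator 4−1=3):
I_{2,1} = 1.751413 + (1.751413 − 1.596241)/3 = 1.803137
I_{3,1} = 1.774170 + (1.774170 − 1.751413)/3 = 1.781756
I_{3,2} = 1.781756 + (1.781756 − 1.803137)/15 = 1.780331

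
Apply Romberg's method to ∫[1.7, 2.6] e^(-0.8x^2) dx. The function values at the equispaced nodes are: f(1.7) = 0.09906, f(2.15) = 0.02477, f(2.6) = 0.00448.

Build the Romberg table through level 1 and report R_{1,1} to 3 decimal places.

0.030

R_{0,0} (trapezoid, 1 panel, h=0.9000): 0.04659
R_{1,0} (trapezoid, 2 panels, h=0.4500): 0.03444
R_{1,1} = 0.03444 + (0.03444 − 0.04659)/3 = 0.03039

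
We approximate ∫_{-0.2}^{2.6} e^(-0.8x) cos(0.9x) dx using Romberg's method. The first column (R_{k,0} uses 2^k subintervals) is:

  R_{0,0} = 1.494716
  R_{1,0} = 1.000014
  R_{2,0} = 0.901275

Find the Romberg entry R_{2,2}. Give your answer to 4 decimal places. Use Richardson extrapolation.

0.8706

Richardson extrapolation on the trapezoidal column (denominator 4−1=3):
R_{1,1} = 1.000014 + (1.000014 − 1.494716)/3 = 0.835113
R_{2,1} = 0.901275 + (0.901275 − 1.000014)/3 = 0.868362
R_{2,2} = (16·0.868362 − 0.835113) / 15 = 0.870579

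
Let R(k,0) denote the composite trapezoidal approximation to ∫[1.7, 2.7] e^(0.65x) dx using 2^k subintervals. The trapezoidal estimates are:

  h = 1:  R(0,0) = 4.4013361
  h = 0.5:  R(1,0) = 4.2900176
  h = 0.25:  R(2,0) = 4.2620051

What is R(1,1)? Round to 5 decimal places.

Richardson extrapolation on the trapezoidal column (denominator 4−1=3):
R(1,1) = 4.2900176 + (4.2900176 − 4.4013361)/3 = 4.2529114

4.25291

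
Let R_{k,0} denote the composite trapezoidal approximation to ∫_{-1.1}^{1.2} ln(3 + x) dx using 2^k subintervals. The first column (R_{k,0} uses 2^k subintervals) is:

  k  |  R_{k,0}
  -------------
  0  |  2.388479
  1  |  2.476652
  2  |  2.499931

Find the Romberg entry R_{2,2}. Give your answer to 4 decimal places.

Richardson extrapolation on the trapezoidal column (denominator 4−1=3):
R_{1,1} = (4·2.476652 − 2.388479) / 3 = 2.506043
R_{2,1} = (4·2.499931 − 2.476652) / 3 = 2.507691
R_{2,2} = (16·2.507691 − 2.506043) / 15 = 2.507801
(Column j=1 coincides with Simpson's rule on the same nodes.)

2.5078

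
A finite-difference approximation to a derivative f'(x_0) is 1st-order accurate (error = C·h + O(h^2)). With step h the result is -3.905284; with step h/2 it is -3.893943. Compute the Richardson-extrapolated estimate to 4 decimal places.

The leading error scales as h; refining by a factor of 2 reduces it by 2^1 = 2.
Extrapolated value = (2·A(h/2) − A(h)) / (2 − 1)
= (2·(-3.893943) − (-3.905284)) / 1
= -3.882602 / 1 = -3.882602

-3.8826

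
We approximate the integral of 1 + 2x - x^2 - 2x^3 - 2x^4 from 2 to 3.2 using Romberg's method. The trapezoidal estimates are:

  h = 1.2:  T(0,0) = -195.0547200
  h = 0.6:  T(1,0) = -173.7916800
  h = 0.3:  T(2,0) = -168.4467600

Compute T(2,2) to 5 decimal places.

-166.66253

T(1,1) = -173.7916800 + (-173.7916800 − (-195.0547200))/3 = -166.7040000
T(2,1) = -168.4467600 + (-168.4467600 − (-173.7916800))/3 = -166.6651200
T(2,2) = (16·(-166.6651200) − (-166.7040000)) / 15 = -166.6625280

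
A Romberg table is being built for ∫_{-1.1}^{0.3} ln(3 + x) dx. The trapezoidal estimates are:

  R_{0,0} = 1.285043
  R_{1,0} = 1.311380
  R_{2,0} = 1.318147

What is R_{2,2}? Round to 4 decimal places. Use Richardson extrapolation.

1.3204

R_{1,1} = (4·1.311380 − 1.285043) / 3 = 1.320159
R_{2,1} = 1.318147 + (1.318147 − 1.311380)/3 = 1.320403
R_{2,2} = (16·1.320403 − 1.320159) / 15 = 1.320419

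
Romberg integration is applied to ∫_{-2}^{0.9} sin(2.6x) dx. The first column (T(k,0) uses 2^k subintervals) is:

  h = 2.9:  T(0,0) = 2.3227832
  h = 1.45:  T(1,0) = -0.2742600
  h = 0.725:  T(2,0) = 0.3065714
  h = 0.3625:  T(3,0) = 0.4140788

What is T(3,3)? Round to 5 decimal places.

0.44398

T(1,1) = (4·(-0.2742600) − 2.3227832) / 3 = -1.1399411
T(2,1) = 0.3065714 + (0.3065714 − (-0.2742600))/3 = 0.5001819
T(3,1) = 0.4140788 + (0.4140788 − 0.3065714)/3 = 0.4499146
T(2,2) = 0.5001819 + (0.5001819 − (-1.1399411))/15 = 0.6095234
T(3,2) = (16·0.4499146 − 0.5001819) / 15 = 0.4465634
T(3,3) = 0.4465634 + (0.4465634 − 0.6095234)/63 = 0.4439767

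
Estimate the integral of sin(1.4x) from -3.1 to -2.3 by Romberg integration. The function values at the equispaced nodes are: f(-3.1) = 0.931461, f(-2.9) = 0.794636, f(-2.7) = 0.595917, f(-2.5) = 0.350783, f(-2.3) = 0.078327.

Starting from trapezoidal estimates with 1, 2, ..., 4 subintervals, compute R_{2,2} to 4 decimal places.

R_{0,0} (trapezoid, 1 panel, h=0.8000): 0.403915
R_{1,0} (trapezoid, 2 panels, h=0.4000): 0.440324
R_{2,0} (trapezoid, 4 panels, h=0.2000): 0.449246
R_{1,1} = 0.440324 + (0.440324 − 0.403915)/3 = 0.452460
R_{2,1} = 0.449246 + (0.449246 − 0.440324)/3 = 0.452220
R_{2,2} = 0.452220 + (0.452220 − 0.452460)/15 = 0.452204

0.4522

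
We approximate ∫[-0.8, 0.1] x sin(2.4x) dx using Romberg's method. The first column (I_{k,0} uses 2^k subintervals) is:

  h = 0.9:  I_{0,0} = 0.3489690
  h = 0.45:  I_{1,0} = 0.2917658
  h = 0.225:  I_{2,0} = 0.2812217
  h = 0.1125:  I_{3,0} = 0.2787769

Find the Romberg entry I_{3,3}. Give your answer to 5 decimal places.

0.27798

Richardson extrapolation on the trapezoidal column (denominator 4−1=3):
I_{1,1} = 0.2917658 + (0.2917658 − 0.3489690)/3 = 0.2726981
I_{2,1} = 0.2812217 + (0.2812217 − 0.2917658)/3 = 0.2777070
I_{3,1} = (4·0.2787769 − 0.2812217) / 3 = 0.2779620
I_{2,2} = 0.2777070 + (0.2777070 − 0.2726981)/15 = 0.2780409
I_{3,2} = 0.2779620 + (0.2779620 − 0.2777070)/15 = 0.2779790
I_{3,3} = (64·0.2779790 − 0.2780409) / 63 = 0.2779780
(Column j=1 coincides with Simpson's rule on the same nodes.)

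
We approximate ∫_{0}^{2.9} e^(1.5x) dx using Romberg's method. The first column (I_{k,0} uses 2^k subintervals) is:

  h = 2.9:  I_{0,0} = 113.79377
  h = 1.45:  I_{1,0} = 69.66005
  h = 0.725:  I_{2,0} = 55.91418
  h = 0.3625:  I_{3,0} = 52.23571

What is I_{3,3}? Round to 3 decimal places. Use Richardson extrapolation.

50.986

I_{1,1} = 69.66005 + (69.66005 − 113.79377)/3 = 54.94881
I_{2,1} = (4·55.91418 − 69.66005) / 3 = 51.33222
I_{3,1} = 52.23571 + (52.23571 − 55.91418)/3 = 51.00955
I_{2,2} = 51.33222 + (51.33222 − 54.94881)/15 = 51.09111
I_{3,2} = (16·51.00955 − 51.33222) / 15 = 50.98804
I_{3,3} = (64·50.98804 − 51.09111) / 63 = 50.98640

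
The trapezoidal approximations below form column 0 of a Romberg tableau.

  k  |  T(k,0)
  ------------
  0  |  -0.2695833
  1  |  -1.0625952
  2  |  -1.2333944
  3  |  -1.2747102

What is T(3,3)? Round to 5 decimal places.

-1.28837

Richardson extrapolation on the trapezoidal column (denominator 4−1=3):
T(1,1) = -1.0625952 + (-1.0625952 − (-0.2695833))/3 = -1.3269325
T(2,1) = (4·(-1.2333944) − (-1.0625952)) / 3 = -1.2903275
T(3,1) = (4·(-1.2747102) − (-1.2333944)) / 3 = -1.2884821
T(2,2) = -1.2903275 + (-1.2903275 − (-1.3269325))/15 = -1.2878872
T(3,2) = (16·(-1.2884821) − (-1.2903275)) / 15 = -1.2883591
T(3,3) = -1.2883591 + (-1.2883591 − (-1.2878872))/63 = -1.2883666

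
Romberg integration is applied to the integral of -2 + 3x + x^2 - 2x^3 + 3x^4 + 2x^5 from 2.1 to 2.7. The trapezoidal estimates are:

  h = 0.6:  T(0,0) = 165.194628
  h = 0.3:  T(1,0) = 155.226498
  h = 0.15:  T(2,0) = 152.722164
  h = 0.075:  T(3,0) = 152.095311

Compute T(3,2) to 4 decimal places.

151.8863

Richardson extrapolation on the trapezoidal column (denominator 4−1=3):
T(2,1) = 152.722164 + (152.722164 − 155.226498)/3 = 151.887386
T(3,1) = 152.095311 + (152.095311 − 152.722164)/3 = 151.886360
T(3,2) = (16·151.886360 − 151.887386) / 15 = 151.886292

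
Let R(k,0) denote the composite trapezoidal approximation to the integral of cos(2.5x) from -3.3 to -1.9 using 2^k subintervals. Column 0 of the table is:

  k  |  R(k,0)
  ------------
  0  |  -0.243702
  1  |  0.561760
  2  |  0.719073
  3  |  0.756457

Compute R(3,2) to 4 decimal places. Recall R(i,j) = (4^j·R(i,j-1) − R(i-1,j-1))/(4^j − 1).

0.7687

Richardson extrapolation on the trapezoidal column (denominator 4−1=3):
R(2,1) = (4·0.719073 − 0.561760) / 3 = 0.771511
R(3,1) = 0.756457 + (0.756457 − 0.719073)/3 = 0.768918
R(3,2) = 0.768918 + (0.768918 − 0.771511)/15 = 0.768745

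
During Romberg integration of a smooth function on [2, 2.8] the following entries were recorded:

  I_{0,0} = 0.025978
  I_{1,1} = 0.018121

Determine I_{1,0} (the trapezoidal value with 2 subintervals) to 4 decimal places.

From I_{1,1} = (4·I_{1,0} − I_{0,0})/3, solve for I_{1,0}:
4·I_{1,0} = 3·0.018121 + 0.025978 = 0.080341
I_{1,0} = 0.020085

0.0201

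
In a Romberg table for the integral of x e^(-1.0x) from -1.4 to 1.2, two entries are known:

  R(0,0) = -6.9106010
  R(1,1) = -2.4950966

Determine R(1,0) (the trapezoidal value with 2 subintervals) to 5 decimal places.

From R(1,1) = (4·R(1,0) − R(0,0))/3, solve for R(1,0):
4·R(1,0) = 3·(-2.4950966) + (-6.9106010) = -14.3958908
R(1,0) = -3.5989727

-3.59897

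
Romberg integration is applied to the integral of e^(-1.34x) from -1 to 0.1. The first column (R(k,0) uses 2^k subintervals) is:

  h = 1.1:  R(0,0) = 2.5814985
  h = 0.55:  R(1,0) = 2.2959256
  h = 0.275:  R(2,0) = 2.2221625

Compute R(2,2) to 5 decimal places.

Richardson extrapolation on the trapezoidal column (denominator 4−1=3):
R(1,1) = (4·2.2959256 − 2.5814985) / 3 = 2.2007346
R(2,1) = (4·2.2221625 − 2.2959256) / 3 = 2.1975748
R(2,2) = (16·2.1975748 − 2.2007346) / 15 = 2.1973641

2.19736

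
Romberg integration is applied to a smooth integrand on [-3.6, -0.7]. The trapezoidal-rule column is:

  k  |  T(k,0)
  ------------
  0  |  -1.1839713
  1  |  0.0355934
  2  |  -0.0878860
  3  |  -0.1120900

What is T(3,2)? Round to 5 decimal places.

-0.11957

Richardson extrapolation on the trapezoidal column (denominator 4−1=3):
T(2,1) = -0.0878860 + (-0.0878860 − 0.0355934)/3 = -0.1290458
T(3,1) = -0.1120900 + (-0.1120900 − (-0.0878860))/3 = -0.1201580
T(3,2) = -0.1201580 + (-0.1201580 − (-0.1290458))/15 = -0.1195655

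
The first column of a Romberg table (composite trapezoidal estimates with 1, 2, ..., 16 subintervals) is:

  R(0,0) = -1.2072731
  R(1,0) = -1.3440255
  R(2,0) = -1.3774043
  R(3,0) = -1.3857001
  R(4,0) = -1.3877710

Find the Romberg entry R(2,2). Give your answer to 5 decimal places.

-1.38846

R(1,1) = -1.3440255 + (-1.3440255 − (-1.2072731))/3 = -1.3896096
R(2,1) = -1.3774043 + (-1.3774043 − (-1.3440255))/3 = -1.3885306
R(2,2) = (16·(-1.3885306) − (-1.3896096)) / 15 = -1.3884587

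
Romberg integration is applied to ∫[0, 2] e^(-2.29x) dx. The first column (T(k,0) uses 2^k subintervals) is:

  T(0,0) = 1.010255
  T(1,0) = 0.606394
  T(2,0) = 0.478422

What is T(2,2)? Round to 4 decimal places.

Richardson extrapolation on the trapezoidal column (denominator 4−1=3):
T(1,1) = (4·0.606394 − 1.010255) / 3 = 0.471774
T(2,1) = (4·0.478422 − 0.606394) / 3 = 0.435765
T(2,2) = 0.435765 + (0.435765 − 0.471774)/15 = 0.433364

0.4334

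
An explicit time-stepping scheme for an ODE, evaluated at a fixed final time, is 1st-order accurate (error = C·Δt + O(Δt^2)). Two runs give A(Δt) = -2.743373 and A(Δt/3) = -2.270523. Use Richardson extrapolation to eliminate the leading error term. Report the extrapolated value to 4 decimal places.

-2.0341

The leading error scales as Δt; refining by a factor of 3 reduces it by 3^1 = 3.
Extrapolated value = (3·A(Δt/3) − A(Δt)) / (3 − 1)
= (3·(-2.270523) − (-2.743373)) / 2
= -4.068196 / 2 = -2.034098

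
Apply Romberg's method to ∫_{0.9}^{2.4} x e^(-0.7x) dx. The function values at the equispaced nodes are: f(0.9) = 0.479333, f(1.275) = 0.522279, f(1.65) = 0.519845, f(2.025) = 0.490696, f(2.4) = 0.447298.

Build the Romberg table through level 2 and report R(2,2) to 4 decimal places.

0.7523

R(0,0) (trapezoid, 1 panel, h=1.5000): 0.694973
R(1,0) (trapezoid, 2 panels, h=0.7500): 0.737370
R(2,0) (trapezoid, 4 panels, h=0.3750): 0.748551
R(1,1) = 0.737370 + (0.737370 − 0.694973)/3 = 0.751502
R(2,1) = 0.748551 + (0.748551 − 0.737370)/3 = 0.752278
R(2,2) = 0.752278 + (0.752278 − 0.751502)/15 = 0.752330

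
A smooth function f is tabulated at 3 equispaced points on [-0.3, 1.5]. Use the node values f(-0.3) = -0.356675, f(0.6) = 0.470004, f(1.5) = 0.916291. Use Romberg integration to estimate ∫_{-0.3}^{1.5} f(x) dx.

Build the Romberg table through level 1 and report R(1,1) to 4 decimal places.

0.7319

R(0,0) (trapezoid, 1 panel, h=1.8000): 0.503654
R(1,0) (trapezoid, 2 panels, h=0.9000): 0.674831
R(1,1) = 0.674831 + (0.674831 − 0.503654)/3 = 0.731890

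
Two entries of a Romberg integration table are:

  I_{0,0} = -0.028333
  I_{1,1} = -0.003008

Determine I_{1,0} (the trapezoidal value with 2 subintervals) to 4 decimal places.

-0.0093

From I_{1,1} = (4·I_{1,0} − I_{0,0})/3, solve for I_{1,0}:
4·I_{1,0} = 3·(-0.003008) + (-0.028333) = -0.037357
I_{1,0} = -0.009339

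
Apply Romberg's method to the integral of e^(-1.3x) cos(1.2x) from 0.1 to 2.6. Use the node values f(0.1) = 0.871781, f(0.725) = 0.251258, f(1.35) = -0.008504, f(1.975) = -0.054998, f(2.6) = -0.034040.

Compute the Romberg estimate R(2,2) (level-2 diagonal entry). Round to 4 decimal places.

0.3345

R(0,0) (trapezoid, 1 panel, h=2.5000): 1.047176
R(1,0) (trapezoid, 2 panels, h=1.2500): 0.512958
R(2,0) (trapezoid, 4 panels, h=0.6250): 0.379142
R(1,1) = 0.512958 + (0.512958 − 1.047176)/3 = 0.334885
R(2,1) = 0.379142 + (0.379142 − 0.512958)/3 = 0.334537
R(2,2) = 0.334537 + (0.334537 − 0.334885)/15 = 0.334514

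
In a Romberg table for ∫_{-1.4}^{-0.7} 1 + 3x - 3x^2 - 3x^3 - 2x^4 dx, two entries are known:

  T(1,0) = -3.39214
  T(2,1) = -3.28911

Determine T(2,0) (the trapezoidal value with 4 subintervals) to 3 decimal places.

From T(2,1) = (4·T(2,0) − T(1,0))/3, solve for T(2,0):
4·T(2,0) = 3·(-3.28911) + (-3.39214) = -13.25947
T(2,0) = -3.31487

-3.315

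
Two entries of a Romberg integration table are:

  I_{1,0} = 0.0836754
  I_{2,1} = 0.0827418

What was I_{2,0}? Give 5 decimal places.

0.08298

From I_{2,1} = (4·I_{2,0} − I_{1,0})/3, solve for I_{2,0}:
4·I_{2,0} = 3·0.0827418 + 0.0836754 = 0.3319008
I_{2,0} = 0.0829752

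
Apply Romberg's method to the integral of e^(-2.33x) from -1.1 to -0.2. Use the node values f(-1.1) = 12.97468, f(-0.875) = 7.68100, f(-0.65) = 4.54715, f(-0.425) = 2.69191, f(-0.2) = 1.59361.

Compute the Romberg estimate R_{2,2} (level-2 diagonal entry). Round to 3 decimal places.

R_{0,0} (trapezoid, 1 panel, h=0.9000): 6.55573
R_{1,0} (trapezoid, 2 panels, h=0.4500): 5.32408
R_{2,0} (trapezoid, 4 panels, h=0.2250): 4.99595
R_{1,1} = 5.32408 + (5.32408 − 6.55573)/3 = 4.91353
R_{2,1} = 4.99595 + (4.99595 − 5.32408)/3 = 4.88657
R_{2,2} = 4.88657 + (4.88657 − 4.91353)/15 = 4.88477

4.885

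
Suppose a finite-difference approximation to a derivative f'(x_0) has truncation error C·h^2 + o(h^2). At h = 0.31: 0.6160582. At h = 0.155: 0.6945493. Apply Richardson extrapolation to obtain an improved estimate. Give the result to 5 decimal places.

Extrapolated value = (4·A(h/2) − A(h)) / (4 − 1)
= (4·0.6945493 − 0.6160582) / 3
= 2.1621390 / 3 = 0.7207130

0.72071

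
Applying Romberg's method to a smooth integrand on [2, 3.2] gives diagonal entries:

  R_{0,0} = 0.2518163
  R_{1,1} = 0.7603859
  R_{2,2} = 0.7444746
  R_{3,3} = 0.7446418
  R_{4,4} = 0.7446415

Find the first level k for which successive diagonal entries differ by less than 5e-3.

|R_{1,1} − R_{0,0}| = 0.5085696 ≥ 5e-3
|R_{2,2} − R_{1,1}| = 0.0159113 ≥ 5e-3
|R_{3,3} − R_{2,2}| = 0.0001672 < 5e-3

k = 3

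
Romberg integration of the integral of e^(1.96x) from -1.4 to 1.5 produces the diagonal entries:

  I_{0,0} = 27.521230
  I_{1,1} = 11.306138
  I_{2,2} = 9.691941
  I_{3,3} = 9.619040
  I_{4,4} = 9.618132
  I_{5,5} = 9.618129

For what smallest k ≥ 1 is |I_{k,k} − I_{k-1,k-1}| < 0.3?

|I_{1,1} − I_{0,0}| = 16.215092 ≥ 0.3
|I_{2,2} − I_{1,1}| = 1.614197 ≥ 0.3
|I_{3,3} − I_{2,2}| = 0.072901 < 0.3

k = 3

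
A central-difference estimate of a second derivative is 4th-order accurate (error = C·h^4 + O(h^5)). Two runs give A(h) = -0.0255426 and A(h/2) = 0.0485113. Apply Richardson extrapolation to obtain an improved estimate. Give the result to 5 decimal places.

The leading error scales as h^4; refining by a factor of 2 reduces it by 2^4 = 16.
Extrapolated value = (16·A(h/2) − A(h)) / (16 − 1)
= (16·0.0485113 − (-0.0255426)) / 15
= 0.8017234 / 15 = 0.0534482

0.05345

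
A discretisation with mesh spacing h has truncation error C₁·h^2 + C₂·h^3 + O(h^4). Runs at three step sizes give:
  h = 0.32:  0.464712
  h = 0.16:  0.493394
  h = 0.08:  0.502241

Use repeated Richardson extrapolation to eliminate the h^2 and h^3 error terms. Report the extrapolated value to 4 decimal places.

First eliminate the h^2 term (factor 2^2 = 4):
  B₁ = (4·0.493394 − 0.464712)/3 = 0.502955
  B₂ = (4·0.502241 − 0.493394)/3 = 0.505190
Then eliminate the h^3 term (factor 2^3 = 8):
  (8·0.505190 − 0.502955)/7 = 0.505509

0.5055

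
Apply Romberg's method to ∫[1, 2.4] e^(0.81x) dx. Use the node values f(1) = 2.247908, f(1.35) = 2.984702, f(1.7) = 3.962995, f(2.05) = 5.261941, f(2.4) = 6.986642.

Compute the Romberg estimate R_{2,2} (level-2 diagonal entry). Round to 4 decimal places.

5.8503

R_{0,0} (trapezoid, 1 panel, h=1.4000): 6.464185
R_{1,0} (trapezoid, 2 panels, h=0.7000): 6.006189
R_{2,0} (trapezoid, 4 panels, h=0.3500): 5.889420
R_{1,1} = 6.006189 + (6.006189 − 6.464185)/3 = 5.853524
R_{2,1} = 5.889420 + (5.889420 − 6.006189)/3 = 5.850497
R_{2,2} = 5.850497 + (5.850497 − 5.853524)/15 = 5.850295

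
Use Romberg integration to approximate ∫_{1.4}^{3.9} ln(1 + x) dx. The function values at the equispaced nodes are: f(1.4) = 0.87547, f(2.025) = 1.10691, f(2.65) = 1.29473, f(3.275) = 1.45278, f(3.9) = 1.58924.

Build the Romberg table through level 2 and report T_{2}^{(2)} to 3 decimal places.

T_{0}^{(0)} (trapezoid, 1 panel, h=2.5000): 3.08089
T_{1}^{(0)} (trapezoid, 2 panels, h=1.2500): 3.15886
T_{2}^{(0)} (trapezoid, 4 panels, h=0.6250): 3.17923
T_{1}^{(1)} = 3.15886 + (3.15886 − 3.08089)/3 = 3.18485
T_{2}^{(1)} = 3.17923 + (3.17923 − 3.15886)/3 = 3.18602
T_{2}^{(2)} = 3.18602 + (3.18602 − 3.18485)/15 = 3.18610

3.186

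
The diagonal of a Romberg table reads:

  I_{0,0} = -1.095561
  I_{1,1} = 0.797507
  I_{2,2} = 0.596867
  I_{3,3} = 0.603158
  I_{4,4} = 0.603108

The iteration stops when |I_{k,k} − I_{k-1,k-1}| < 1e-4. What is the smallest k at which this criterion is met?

k = 4

|I_{1,1} − I_{0,0}| = 1.893068 ≥ 1e-4
|I_{2,2} − I_{1,1}| = 0.200640 ≥ 1e-4
|I_{3,3} − I_{2,2}| = 0.006291 ≥ 1e-4
|I_{4,4} − I_{3,3}| = 0.000050 < 1e-4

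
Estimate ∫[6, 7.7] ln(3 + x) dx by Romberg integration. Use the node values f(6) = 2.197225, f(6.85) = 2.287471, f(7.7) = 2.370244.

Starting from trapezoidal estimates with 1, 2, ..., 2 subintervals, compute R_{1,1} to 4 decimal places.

R_{0,0} (trapezoid, 1 panel, h=1.7000): 3.882349
R_{1,0} (trapezoid, 2 panels, h=0.8500): 3.885525
R_{1,1} = 3.885525 + (3.885525 − 3.882349)/3 = 3.886584

3.8866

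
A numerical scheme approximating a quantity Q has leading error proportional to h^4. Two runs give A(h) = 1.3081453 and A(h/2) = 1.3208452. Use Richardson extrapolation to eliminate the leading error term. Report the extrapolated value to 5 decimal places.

1.32169

Extrapolated value = (16·A(h/2) − A(h)) / (16 − 1)
= (16·1.3208452 − 1.3081453) / 15
= 19.8253779 / 15 = 1.3216919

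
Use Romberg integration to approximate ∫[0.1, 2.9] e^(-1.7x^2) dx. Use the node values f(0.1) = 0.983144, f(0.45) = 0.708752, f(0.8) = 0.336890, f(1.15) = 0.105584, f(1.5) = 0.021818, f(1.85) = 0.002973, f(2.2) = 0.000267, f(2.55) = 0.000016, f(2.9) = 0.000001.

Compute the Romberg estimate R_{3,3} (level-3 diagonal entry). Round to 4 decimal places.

R_{0,0} (trapezoid, 1 panel, h=2.8000): 1.376403
R_{1,0} (trapezoid, 2 panels, h=1.4000): 0.718747
R_{2,0} (trapezoid, 4 panels, h=0.7000): 0.595383
R_{3,0} (trapezoid, 8 panels, h=0.3500): 0.583755
R_{1,1} = 0.718747 + (0.718747 − 1.376403)/3 = 0.499528
R_{2,1} = 0.595383 + (0.595383 − 0.718747)/3 = 0.554262
R_{3,1} = 0.583755 + (0.583755 − 0.595383)/3 = 0.579879
R_{2,2} = 0.554262 + (0.554262 − 0.499528)/15 = 0.557911
R_{3,2} = 0.579879 + (0.579879 − 0.554262)/15 = 0.581587
R_{3,3} = 0.581587 + (0.581587 − 0.557911)/63 = 0.581963

0.5820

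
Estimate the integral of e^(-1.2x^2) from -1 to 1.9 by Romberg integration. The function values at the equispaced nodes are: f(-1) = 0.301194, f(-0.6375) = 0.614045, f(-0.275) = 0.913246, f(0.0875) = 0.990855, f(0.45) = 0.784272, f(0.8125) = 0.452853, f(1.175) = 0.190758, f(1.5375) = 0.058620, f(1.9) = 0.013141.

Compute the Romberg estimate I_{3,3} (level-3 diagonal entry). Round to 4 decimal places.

1.5170

I_{0,0} (trapezoid, 1 panel, h=2.9000): 0.455786
I_{1,0} (trapezoid, 2 panels, h=1.4500): 1.365087
I_{2,0} (trapezoid, 4 panels, h=0.7250): 1.482947
I_{3,0} (trapezoid, 8 panels, h=0.3625): 1.508658
I_{1,1} = 1.365087 + (1.365087 − 0.455786)/3 = 1.668187
I_{2,1} = 1.482947 + (1.482947 − 1.365087)/3 = 1.522234
I_{3,1} = 1.508658 + (1.508658 − 1.482947)/3 = 1.517228
I_{2,2} = 1.522234 + (1.522234 − 1.668187)/15 = 1.512504
I_{3,2} = 1.517228 + (1.517228 − 1.522234)/15 = 1.516894
I_{3,3} = 1.516894 + (1.516894 − 1.512504)/63 = 1.516964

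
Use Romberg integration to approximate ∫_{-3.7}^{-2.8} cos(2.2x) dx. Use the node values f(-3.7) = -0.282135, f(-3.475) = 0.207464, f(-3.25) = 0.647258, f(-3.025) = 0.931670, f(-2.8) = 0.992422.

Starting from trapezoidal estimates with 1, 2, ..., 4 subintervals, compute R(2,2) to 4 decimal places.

0.4919

R(0,0) (trapezoid, 1 panel, h=0.9000): 0.319629
R(1,0) (trapezoid, 2 panels, h=0.4500): 0.451081
R(2,0) (trapezoid, 4 panels, h=0.2250): 0.481845
R(1,1) = 0.451081 + (0.451081 − 0.319629)/3 = 0.494898
R(2,1) = 0.481845 + (0.481845 − 0.451081)/3 = 0.492100
R(2,2) = 0.492100 + (0.492100 − 0.494898)/15 = 0.491913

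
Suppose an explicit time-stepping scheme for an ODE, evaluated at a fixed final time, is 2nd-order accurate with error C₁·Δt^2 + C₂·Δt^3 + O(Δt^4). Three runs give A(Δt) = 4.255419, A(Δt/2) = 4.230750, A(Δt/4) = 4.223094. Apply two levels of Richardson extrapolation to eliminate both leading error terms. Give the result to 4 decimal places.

First eliminate the Δt^2 term (factor 2^2 = 4):
  B₁ = (4·4.230750 − 4.255419)/3 = 4.222527
  B₂ = (4·4.223094 − 4.230750)/3 = 4.220542
Then eliminate the Δt^3 term (factor 2^3 = 8):
  (8·4.220542 − 4.222527)/7 = 4.220258

4.2203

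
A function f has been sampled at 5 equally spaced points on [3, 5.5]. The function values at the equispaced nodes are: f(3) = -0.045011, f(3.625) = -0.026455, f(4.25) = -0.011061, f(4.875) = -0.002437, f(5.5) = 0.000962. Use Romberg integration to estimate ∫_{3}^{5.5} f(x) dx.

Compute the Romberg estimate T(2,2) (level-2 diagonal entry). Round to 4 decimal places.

-0.0379

T(0,0) (trapezoid, 1 panel, h=2.5000): -0.055061
T(1,0) (trapezoid, 2 panels, h=1.2500): -0.041357
T(2,0) (trapezoid, 4 panels, h=0.6250): -0.038736
T(1,1) = -0.041357 + (-0.041357 − (-0.055061))/3 = -0.036789
T(2,1) = -0.038736 + (-0.038736 − (-0.041357))/3 = -0.037862
T(2,2) = -0.037862 + (-0.037862 − (-0.036789))/15 = -0.037934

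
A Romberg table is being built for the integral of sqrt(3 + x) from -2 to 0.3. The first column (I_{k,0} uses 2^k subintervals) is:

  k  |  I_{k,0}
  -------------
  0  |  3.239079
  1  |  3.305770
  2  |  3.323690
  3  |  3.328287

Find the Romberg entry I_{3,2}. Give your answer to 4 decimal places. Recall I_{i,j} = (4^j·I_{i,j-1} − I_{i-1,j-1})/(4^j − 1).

3.3298

Richardson extrapolation on the trapezoidal column (denominator 4−1=3):
I_{2,1} = (4·3.323690 − 3.305770) / 3 = 3.329663
I_{3,1} = (4·3.328287 − 3.323690) / 3 = 3.329819
I_{3,2} = (16·3.329819 − 3.329663) / 15 = 3.329829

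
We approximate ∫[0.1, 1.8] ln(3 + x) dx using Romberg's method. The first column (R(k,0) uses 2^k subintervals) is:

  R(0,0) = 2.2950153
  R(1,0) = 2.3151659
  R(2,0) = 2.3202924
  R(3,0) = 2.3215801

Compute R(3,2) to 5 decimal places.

R(2,1) = (4·2.3202924 − 2.3151659) / 3 = 2.3220012
R(3,1) = 2.3215801 + (2.3215801 − 2.3202924)/3 = 2.3220093
R(3,2) = (16·2.3220093 − 2.3220012) / 15 = 2.3220098

2.32201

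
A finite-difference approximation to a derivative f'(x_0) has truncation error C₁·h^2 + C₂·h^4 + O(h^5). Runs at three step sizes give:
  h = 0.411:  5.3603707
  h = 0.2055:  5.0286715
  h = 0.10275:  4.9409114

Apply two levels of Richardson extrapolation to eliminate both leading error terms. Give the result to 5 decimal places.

First eliminate the h^2 term (factor 2^2 = 4):
  B₁ = (4·5.0286715 − 5.3603707)/3 = 4.9181051
  B₂ = (4·4.9409114 − 5.0286715)/3 = 4.9116580
Then eliminate the h^4 term (factor 2^4 = 16):
  (16·4.9116580 − 4.9181051)/15 = 4.9112282

4.91123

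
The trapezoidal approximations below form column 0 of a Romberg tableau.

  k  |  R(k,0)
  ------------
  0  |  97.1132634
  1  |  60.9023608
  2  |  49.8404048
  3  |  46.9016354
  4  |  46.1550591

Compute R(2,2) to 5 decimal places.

R(1,1) = 60.9023608 + (60.9023608 − 97.1132634)/3 = 48.8320599
R(2,1) = 49.8404048 + (49.8404048 − 60.9023608)/3 = 46.1530861
R(2,2) = (16·46.1530861 − 48.8320599) / 15 = 45.9744878

45.97449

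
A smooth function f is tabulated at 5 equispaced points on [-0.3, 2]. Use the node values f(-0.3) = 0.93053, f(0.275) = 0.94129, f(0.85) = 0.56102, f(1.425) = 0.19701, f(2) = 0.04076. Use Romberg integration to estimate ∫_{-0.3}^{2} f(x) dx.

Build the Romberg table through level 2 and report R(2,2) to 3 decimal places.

R(0,0) (trapezoid, 1 panel, h=2.3000): 1.11698
R(1,0) (trapezoid, 2 panels, h=1.1500): 1.20366
R(2,0) (trapezoid, 4 panels, h=0.5750): 1.25635
R(1,1) = 1.20366 + (1.20366 − 1.11698)/3 = 1.23255
R(2,1) = 1.25635 + (1.25635 − 1.20366)/3 = 1.27391
R(2,2) = 1.27391 + (1.27391 − 1.23255)/15 = 1.27667

1.277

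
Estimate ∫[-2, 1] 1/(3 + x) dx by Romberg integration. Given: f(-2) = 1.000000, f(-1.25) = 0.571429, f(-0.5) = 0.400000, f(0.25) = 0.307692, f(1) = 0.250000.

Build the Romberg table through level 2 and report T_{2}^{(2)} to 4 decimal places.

T_{0}^{(0)} (trapezoid, 1 panel, h=3.0000): 1.875000
T_{1}^{(0)} (trapezoid, 2 panels, h=1.5000): 1.537500
T_{2}^{(0)} (trapezoid, 4 panels, h=0.7500): 1.428091
T_{1}^{(1)} = 1.537500 + (1.537500 − 1.875000)/3 = 1.425000
T_{2}^{(1)} = 1.428091 + (1.428091 − 1.537500)/3 = 1.391621
T_{2}^{(2)} = 1.391621 + (1.391621 − 1.425000)/15 = 1.389396

1.3894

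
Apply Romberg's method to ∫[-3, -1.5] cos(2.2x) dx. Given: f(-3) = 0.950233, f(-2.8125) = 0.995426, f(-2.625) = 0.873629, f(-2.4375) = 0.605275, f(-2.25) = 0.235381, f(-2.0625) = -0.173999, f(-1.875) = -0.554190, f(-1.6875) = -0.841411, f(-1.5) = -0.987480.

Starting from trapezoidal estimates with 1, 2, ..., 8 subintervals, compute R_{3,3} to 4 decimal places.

0.2133

R_{0,0} (trapezoid, 1 panel, h=1.5000): -0.027935
R_{1,0} (trapezoid, 2 panels, h=0.7500): 0.162568
R_{2,0} (trapezoid, 4 panels, h=0.3750): 0.201074
R_{3,0} (trapezoid, 8 panels, h=0.1875): 0.210279
R_{1,1} = 0.162568 + (0.162568 − (-0.027935))/3 = 0.226069
R_{2,1} = 0.201074 + (0.201074 − 0.162568)/3 = 0.213909
R_{3,1} = 0.210279 + (0.210279 − 0.201074)/3 = 0.213347
R_{2,2} = 0.213909 + (0.213909 − 0.226069)/15 = 0.213098
R_{3,2} = 0.213347 + (0.213347 − 0.213909)/15 = 0.213310
R_{3,3} = 0.213310 + (0.213310 − 0.213098)/63 = 0.213313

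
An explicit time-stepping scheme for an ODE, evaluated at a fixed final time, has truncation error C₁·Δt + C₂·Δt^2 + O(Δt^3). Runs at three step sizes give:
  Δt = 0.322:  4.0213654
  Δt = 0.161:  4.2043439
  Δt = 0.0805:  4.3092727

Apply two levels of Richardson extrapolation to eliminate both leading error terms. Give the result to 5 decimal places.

4.42316

First eliminate the Δt term (factor 2^1 = 2):
  B₁ = (2·4.2043439 − 4.0213654)/1 = 4.3873224
  B₂ = (2·4.3092727 − 4.2043439)/1 = 4.4142015
Then eliminate the Δt^2 term (factor 2^2 = 4):
  (4·4.4142015 − 4.3873224)/3 = 4.4231612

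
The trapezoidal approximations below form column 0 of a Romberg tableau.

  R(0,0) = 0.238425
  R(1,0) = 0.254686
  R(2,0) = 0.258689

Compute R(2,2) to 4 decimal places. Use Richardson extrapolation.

R(1,1) = 0.254686 + (0.254686 − 0.238425)/3 = 0.260106
R(2,1) = 0.258689 + (0.258689 − 0.254686)/3 = 0.260023
R(2,2) = 0.260023 + (0.260023 − 0.260106)/15 = 0.260017

0.2600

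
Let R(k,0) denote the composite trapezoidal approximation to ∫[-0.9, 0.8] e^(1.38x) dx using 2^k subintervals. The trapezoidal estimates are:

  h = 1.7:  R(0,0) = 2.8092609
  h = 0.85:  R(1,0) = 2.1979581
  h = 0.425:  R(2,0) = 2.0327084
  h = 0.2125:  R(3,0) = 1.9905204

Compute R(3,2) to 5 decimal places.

R(2,1) = 2.0327084 + (2.0327084 − 2.1979581)/3 = 1.9776252
R(3,1) = (4·1.9905204 − 2.0327084) / 3 = 1.9764577
R(3,2) = 1.9764577 + (1.9764577 − 1.9776252)/15 = 1.9763799

1.97638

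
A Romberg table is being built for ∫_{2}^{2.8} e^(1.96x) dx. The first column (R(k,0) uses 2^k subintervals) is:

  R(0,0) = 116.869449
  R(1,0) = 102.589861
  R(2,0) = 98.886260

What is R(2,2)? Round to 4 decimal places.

Richardson extrapolation on the trapezoidal column (denominator 4−1=3):
R(1,1) = (4·102.589861 − 116.869449) / 3 = 97.829998
R(2,1) = 98.886260 + (98.886260 − 102.589861)/3 = 97.651726
R(2,2) = (16·97.651726 − 97.829998) / 15 = 97.639841

97.6398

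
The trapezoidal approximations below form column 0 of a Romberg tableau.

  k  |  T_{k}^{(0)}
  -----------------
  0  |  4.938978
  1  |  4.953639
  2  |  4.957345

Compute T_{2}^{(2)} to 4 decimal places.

Richardson extrapolation on the trapezoidal column (denominator 4−1=3):
T_{1}^{(1)} = 4.953639 + (4.953639 − 4.938978)/3 = 4.958526
T_{2}^{(1)} = (4·4.957345 − 4.953639) / 3 = 4.958580
T_{2}^{(2)} = (16·4.958580 − 4.958526) / 15 = 4.958584
(Column j=1 coincides with Simpson's rule on the same nodes.)

4.9586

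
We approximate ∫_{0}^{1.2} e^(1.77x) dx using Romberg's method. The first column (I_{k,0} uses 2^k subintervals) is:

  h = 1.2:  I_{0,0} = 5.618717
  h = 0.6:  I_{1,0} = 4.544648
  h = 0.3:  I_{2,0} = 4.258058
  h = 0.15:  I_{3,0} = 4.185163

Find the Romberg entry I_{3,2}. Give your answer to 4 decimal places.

4.1608

Richardson extrapolation on the trapezoidal column (denominator 4−1=3):
I_{2,1} = (4·4.258058 − 4.544648) / 3 = 4.162528
I_{3,1} = 4.185163 + (4.185163 − 4.258058)/3 = 4.160865
I_{3,2} = (16·4.160865 − 4.162528) / 15 = 4.160754
(Column j=1 coincides with Simpson's rule on the same nodes.)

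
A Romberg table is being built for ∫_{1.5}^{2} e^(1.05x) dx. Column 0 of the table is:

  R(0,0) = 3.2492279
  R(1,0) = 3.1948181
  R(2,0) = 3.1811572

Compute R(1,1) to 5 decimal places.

3.17668

R(1,1) = 3.1948181 + (3.1948181 − 3.2492279)/3 = 3.1766815
(Column j=1 coincides with Simpson's rule on the same nodes.)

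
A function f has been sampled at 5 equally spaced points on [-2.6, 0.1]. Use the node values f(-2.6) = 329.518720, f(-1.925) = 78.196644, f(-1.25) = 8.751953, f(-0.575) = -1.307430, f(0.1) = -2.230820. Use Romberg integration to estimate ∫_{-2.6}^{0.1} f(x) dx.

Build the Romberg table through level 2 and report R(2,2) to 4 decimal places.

145.6948

R(0,0) (trapezoid, 1 panel, h=2.7000): 441.838665
R(1,0) (trapezoid, 2 panels, h=1.3500): 232.734469
R(2,0) (trapezoid, 4 panels, h=0.6750): 168.267454
R(1,1) = 232.734469 + (232.734469 − 441.838665)/3 = 163.033070
R(2,1) = 168.267454 + (168.267454 − 232.734469)/3 = 146.778449
R(2,2) = 146.778449 + (146.778449 − 163.033070)/15 = 145.694808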